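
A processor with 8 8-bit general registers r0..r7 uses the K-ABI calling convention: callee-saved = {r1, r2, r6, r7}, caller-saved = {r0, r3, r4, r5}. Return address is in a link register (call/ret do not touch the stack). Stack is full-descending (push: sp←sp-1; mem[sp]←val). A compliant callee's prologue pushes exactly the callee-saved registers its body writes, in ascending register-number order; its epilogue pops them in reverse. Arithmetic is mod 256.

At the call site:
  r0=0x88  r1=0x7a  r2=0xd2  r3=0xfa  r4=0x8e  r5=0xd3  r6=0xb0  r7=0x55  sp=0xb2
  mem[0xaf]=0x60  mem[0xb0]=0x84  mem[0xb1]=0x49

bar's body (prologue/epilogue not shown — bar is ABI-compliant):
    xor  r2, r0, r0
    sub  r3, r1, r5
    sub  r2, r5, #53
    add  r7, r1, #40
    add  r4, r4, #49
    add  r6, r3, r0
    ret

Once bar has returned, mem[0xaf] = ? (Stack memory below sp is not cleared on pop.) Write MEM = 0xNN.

MEM = 0x55

prologue: push r2 -> mem[0xb1]=0xd2, sp=0xb1
prologue: push r6 -> mem[0xb0]=0xb0, sp=0xb0
prologue: push r7 -> mem[0xaf]=0x55, sp=0xaf
body[0] xor  r2, r0, r0 -> r2=0x00
body[1] sub  r3, r1, r5 -> r3=0xa7
body[2] sub  r2, r5, #53 -> r2=0x9e
body[3] add  r7, r1, #40 -> r7=0xa2
body[4] add  r4, r4, #49 -> r4=0xbf
body[5] add  r6, r3, r0 -> r6=0x2f
epilogue: pop r7=0x55, sp=0xb0
epilogue: pop r6=0xb0, sp=0xb1
epilogue: pop r2=0xd2, sp=0xb2
prologue pushed ['r2', 'r6', 'r7'] at ['0xb1', '0xb0', '0xaf']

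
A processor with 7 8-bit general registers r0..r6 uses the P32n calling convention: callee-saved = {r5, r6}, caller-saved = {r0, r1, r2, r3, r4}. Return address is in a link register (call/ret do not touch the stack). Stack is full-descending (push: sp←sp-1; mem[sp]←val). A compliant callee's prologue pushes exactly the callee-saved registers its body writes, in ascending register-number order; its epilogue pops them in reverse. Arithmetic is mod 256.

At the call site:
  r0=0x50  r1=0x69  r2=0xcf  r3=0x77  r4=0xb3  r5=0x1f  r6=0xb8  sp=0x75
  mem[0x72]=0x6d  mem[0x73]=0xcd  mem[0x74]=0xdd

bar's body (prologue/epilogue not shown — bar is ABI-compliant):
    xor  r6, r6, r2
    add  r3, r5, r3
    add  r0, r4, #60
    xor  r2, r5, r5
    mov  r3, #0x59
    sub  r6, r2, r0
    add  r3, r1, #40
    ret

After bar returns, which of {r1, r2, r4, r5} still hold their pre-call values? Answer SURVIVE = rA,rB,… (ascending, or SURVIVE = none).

prologue: push r6 → mem[0x74]=0xb8, sp=0x74
body[0] xor  r6, r6, r2 → r6=0x77
body[1] add  r3, r5, r3 → r3=0x96
body[2] add  r0, r4, #60 → r0=0xef
body[3] xor  r2, r5, r5 → r2=0x00
body[4] mov  r3, #0x59 → r3=0x59
body[5] sub  r6, r2, r0 → r6=0x11
body[6] add  r3, r1, #40 → r3=0x91
epilogue: pop r6=0xb8, sp=0x75
r1: caller-saved, written=False
r2: caller-saved, written=True
r4: caller-saved, written=False
r5: callee-saved, written=False

SURVIVE = r1,r4,r5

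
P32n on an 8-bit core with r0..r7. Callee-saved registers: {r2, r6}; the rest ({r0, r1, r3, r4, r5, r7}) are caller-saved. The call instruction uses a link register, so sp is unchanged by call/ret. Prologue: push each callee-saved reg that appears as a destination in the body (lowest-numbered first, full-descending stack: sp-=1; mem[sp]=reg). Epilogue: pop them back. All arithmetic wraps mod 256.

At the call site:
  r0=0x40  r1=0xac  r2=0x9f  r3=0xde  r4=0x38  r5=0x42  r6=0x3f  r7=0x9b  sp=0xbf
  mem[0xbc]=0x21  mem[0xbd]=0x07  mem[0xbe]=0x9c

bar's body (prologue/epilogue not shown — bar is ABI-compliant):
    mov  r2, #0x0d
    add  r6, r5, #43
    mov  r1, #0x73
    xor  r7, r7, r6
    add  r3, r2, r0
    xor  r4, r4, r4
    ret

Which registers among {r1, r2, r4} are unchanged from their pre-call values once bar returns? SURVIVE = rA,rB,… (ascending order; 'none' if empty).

prologue: push r2 -> mem[0xbe]=0x9f, sp=0xbe
prologue: push r6 -> mem[0xbd]=0x3f, sp=0xbd
body[0] mov  r2, #0x0d -> r2=0x0d
body[1] add  r6, r5, #43 -> r6=0x6d
body[2] mov  r1, #0x73 -> r1=0x73
body[3] xor  r7, r7, r6 -> r7=0xf6
body[4] add  r3, r2, r0 -> r3=0x4d
body[5] xor  r4, r4, r4 -> r4=0x00
epilogue: pop r6=0x3f, sp=0xbe
epilogue: pop r2=0x9f, sp=0xbf
r1: caller-saved, written=True
r2: callee-saved, written=True
r4: caller-saved, written=True

SURVIVE = r2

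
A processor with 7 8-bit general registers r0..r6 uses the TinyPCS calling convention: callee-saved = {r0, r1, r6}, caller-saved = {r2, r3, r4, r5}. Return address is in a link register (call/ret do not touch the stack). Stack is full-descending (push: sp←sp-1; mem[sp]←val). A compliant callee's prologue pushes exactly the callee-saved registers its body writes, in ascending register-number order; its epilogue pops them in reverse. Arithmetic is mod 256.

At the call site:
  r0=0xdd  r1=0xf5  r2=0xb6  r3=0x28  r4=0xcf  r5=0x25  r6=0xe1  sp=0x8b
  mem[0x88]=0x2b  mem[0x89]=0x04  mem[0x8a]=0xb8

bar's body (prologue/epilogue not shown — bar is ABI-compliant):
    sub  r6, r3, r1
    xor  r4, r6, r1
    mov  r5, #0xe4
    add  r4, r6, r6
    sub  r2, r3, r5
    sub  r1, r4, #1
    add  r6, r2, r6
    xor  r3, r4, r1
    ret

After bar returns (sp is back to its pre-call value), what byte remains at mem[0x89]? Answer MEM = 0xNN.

MEM = 0xe1

prologue: push r1 -> mem[0x8a]=0xf5, sp=0x8a
prologue: push r6 -> mem[0x89]=0xe1, sp=0x89
body[0] sub  r6, r3, r1 -> r6=0x33
body[1] xor  r4, r6, r1 -> r4=0xc6
body[2] mov  r5, #0xe4 -> r5=0xe4
body[3] add  r4, r6, r6 -> r4=0x66
body[4] sub  r2, r3, r5 -> r2=0x44
body[5] sub  r1, r4, #1 -> r1=0x65
body[6] add  r6, r2, r6 -> r6=0x77
body[7] xor  r3, r4, r1 -> r3=0x03
epilogue: pop r6=0xe1, sp=0x8a
epilogue: pop r1=0xf5, sp=0x8b
prologue pushed ['r1', 'r6'] at ['0x8a', '0x89']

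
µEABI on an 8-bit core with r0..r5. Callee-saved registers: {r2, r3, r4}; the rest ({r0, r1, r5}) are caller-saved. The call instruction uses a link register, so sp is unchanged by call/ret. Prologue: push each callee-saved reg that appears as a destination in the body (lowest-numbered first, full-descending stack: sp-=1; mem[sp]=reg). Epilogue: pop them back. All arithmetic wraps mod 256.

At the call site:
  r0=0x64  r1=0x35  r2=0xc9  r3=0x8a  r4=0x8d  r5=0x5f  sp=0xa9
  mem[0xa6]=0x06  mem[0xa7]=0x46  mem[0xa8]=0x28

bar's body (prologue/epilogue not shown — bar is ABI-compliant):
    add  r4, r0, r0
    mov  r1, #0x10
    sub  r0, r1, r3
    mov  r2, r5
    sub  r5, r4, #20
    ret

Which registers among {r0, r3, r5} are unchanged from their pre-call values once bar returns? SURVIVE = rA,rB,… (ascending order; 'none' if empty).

SURVIVE = r3

prologue: push r2 → mem[0xa8]=0xc9, sp=0xa8
prologue: push r4 → mem[0xa7]=0x8d, sp=0xa7
body[0] add  r4, r0, r0 → r4=0xc8
body[1] mov  r1, #0x10 → r1=0x10
body[2] sub  r0, r1, r3 → r0=0x86
body[3] mov  r2, r5 → r2=0x5f
body[4] sub  r5, r4, #20 → r5=0xb4
epilogue: pop r4=0x8d, sp=0xa8
epilogue: pop r2=0xc9, sp=0xa9
r0: caller-saved, written=True
r3: callee-saved, written=False
r5: caller-saved, written=True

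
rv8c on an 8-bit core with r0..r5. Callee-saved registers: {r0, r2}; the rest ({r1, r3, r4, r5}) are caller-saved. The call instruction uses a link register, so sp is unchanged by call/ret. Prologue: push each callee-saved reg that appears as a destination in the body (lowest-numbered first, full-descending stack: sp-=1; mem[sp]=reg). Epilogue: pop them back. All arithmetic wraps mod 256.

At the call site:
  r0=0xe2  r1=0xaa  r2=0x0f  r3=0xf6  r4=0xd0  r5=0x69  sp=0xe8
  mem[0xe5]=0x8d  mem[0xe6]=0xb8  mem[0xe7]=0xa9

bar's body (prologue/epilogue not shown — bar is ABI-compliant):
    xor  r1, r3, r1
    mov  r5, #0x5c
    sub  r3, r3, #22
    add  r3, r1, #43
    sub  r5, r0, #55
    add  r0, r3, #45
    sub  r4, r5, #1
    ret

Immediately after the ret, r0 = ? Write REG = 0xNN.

prologue: push r0 -> mem[0xe7]=0xe2, sp=0xe7
body[0] xor  r1, r3, r1 -> r1=0x5c
body[1] mov  r5, #0x5c -> r5=0x5c
body[2] sub  r3, r3, #22 -> r3=0xe0
body[3] add  r3, r1, #43 -> r3=0x87
body[4] sub  r5, r0, #55 -> r5=0xab
body[5] add  r0, r3, #45 -> r0=0xb4
body[6] sub  r4, r5, #1 -> r4=0xaa
epilogue: pop r0=0xe2, sp=0xe8
r0 is callee-saved -> restored

REG = 0xe2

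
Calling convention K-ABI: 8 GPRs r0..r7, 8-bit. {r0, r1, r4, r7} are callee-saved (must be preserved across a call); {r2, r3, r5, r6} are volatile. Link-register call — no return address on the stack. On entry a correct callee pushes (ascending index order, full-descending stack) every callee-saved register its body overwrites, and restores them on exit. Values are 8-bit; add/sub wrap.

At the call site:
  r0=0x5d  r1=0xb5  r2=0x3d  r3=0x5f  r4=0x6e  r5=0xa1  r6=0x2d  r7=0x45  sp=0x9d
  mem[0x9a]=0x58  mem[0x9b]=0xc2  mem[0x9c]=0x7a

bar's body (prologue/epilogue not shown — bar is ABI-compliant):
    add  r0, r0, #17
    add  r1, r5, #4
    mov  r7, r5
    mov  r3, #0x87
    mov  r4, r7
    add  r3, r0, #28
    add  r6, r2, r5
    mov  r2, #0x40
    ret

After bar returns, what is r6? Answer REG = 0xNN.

REG = 0xde

prologue: push r0 → mem[0x9c]=0x5d, sp=0x9c
prologue: push r1 → mem[0x9b]=0xb5, sp=0x9b
prologue: push r4 → mem[0x9a]=0x6e, sp=0x9a
prologue: push r7 → mem[0x99]=0x45, sp=0x99
body[0] add  r0, r0, #17 → r0=0x6e
body[1] add  r1, r5, #4 → r1=0xa5
body[2] mov  r7, r5 → r7=0xa1
body[3] mov  r3, #0x87 → r3=0x87
body[4] mov  r4, r7 → r4=0xa1
body[5] add  r3, r0, #28 → r3=0x8a
body[6] add  r6, r2, r5 → r6=0xde
body[7] mov  r2, #0x40 → r2=0x40
epilogue: pop r7=0x45, sp=0x9a
epilogue: pop r4=0x6e, sp=0x9b
epilogue: pop r1=0xb5, sp=0x9c
epilogue: pop r0=0x5d, sp=0x9d
r6 is caller-saved → body value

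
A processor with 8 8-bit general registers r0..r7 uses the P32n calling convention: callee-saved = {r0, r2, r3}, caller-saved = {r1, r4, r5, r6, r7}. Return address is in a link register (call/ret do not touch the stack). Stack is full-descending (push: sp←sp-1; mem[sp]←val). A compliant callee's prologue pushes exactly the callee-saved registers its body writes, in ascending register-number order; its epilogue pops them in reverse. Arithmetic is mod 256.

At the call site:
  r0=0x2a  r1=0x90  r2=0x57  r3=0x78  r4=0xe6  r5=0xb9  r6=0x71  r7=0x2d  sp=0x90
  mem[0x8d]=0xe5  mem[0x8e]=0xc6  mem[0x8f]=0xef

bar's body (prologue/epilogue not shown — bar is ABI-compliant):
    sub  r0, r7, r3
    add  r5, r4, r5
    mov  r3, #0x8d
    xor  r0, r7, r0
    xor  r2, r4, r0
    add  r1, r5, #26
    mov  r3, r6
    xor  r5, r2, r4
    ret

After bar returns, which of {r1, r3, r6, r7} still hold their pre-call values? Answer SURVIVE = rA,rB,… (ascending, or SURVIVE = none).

SURVIVE = r3,r6,r7

prologue: push r0 → mem[0x8f]=0x2a, sp=0x8f
prologue: push r2 → mem[0x8e]=0x57, sp=0x8e
prologue: push r3 → mem[0x8d]=0x78, sp=0x8d
body[0] sub  r0, r7, r3 → r0=0xb5
body[1] add  r5, r4, r5 → r5=0x9f
body[2] mov  r3, #0x8d → r3=0x8d
body[3] xor  r0, r7, r0 → r0=0x98
body[4] xor  r2, r4, r0 → r2=0x7e
body[5] add  r1, r5, #26 → r1=0xb9
body[6] mov  r3, r6 → r3=0x71
body[7] xor  r5, r2, r4 → r5=0x98
epilogue: pop r3=0x78, sp=0x8e
epilogue: pop r2=0x57, sp=0x8f
epilogue: pop r0=0x2a, sp=0x90
r1: caller-saved, written=True
r3: callee-saved, written=True
r6: caller-saved, written=False
r7: caller-saved, written=False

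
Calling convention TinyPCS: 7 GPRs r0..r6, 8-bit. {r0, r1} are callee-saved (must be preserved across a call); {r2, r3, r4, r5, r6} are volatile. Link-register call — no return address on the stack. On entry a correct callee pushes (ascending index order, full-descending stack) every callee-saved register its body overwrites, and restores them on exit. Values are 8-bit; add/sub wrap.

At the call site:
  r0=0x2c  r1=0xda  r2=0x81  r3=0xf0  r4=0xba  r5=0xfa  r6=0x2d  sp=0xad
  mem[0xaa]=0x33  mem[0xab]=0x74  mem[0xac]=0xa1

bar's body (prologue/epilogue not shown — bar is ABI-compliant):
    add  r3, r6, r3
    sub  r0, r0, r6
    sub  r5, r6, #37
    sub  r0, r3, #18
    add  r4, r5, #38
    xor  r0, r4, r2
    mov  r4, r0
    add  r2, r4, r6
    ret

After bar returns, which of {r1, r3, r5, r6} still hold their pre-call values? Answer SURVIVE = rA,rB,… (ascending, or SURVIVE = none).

prologue: push r0 → mem[0xac]=0x2c, sp=0xac
body[0] add  r3, r6, r3 → r3=0x1d
body[1] sub  r0, r0, r6 → r0=0xff
body[2] sub  r5, r6, #37 → r5=0x08
body[3] sub  r0, r3, #18 → r0=0x0b
body[4] add  r4, r5, #38 → r4=0x2e
body[5] xor  r0, r4, r2 → r0=0xaf
body[6] mov  r4, r0 → r4=0xaf
body[7] add  r2, r4, r6 → r2=0xdc
epilogue: pop r0=0x2c, sp=0xad
r1: callee-saved, written=False
r3: caller-saved, written=True
r5: caller-saved, written=True
r6: caller-saved, written=False

SURVIVE = r1,r6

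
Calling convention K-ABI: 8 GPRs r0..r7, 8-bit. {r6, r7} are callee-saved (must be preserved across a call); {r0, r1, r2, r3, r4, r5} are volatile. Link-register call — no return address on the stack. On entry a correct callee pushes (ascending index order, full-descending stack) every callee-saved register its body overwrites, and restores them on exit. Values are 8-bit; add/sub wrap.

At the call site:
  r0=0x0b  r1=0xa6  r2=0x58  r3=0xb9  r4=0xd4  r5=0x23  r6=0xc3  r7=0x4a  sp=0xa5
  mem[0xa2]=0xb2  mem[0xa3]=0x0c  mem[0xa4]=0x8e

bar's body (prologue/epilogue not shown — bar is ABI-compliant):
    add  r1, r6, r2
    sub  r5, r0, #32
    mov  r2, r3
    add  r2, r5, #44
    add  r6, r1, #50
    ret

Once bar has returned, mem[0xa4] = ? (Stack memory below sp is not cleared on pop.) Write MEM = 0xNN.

prologue: push r6 -> mem[0xa4]=0xc3, sp=0xa4
body[0] add  r1, r6, r2 -> r1=0x1b
body[1] sub  r5, r0, #32 -> r5=0xeb
body[2] mov  r2, r3 -> r2=0xb9
body[3] add  r2, r5, #44 -> r2=0x17
body[4] add  r6, r1, #50 -> r6=0x4d
epilogue: pop r6=0xc3, sp=0xa5
prologue pushed ['r6'] at ['0xa4']

MEM = 0xc3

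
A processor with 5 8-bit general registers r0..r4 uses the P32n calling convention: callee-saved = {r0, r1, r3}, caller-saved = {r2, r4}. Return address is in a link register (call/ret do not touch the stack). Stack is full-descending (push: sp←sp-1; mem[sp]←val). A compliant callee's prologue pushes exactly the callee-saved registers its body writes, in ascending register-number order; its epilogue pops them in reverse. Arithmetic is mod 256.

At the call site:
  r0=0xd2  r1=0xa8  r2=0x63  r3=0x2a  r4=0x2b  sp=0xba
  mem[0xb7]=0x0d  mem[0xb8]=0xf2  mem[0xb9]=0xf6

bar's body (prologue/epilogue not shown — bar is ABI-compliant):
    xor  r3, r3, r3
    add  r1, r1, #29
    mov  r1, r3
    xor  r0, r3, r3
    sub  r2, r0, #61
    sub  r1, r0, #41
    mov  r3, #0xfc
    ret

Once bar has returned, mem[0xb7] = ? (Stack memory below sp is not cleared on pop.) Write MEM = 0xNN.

prologue: push r0 → mem[0xb9]=0xd2, sp=0xb9
prologue: push r1 → mem[0xb8]=0xa8, sp=0xb8
prologue: push r3 → mem[0xb7]=0x2a, sp=0xb7
body[0] xor  r3, r3, r3 → r3=0x00
body[1] add  r1, r1, #29 → r1=0xc5
body[2] mov  r1, r3 → r1=0x00
body[3] xor  r0, r3, r3 → r0=0x00
body[4] sub  r2, r0, #61 → r2=0xc3
body[5] sub  r1, r0, #41 → r1=0xd7
body[6] mov  r3, #0xfc → r3=0xfc
epilogue: pop r3=0x2a, sp=0xb8
epilogue: pop r1=0xa8, sp=0xb9
epilogue: pop r0=0xd2, sp=0xba
prologue pushed ['r0', 'r1', 'r3'] at ['0xb9', '0xb8', '0xb7']

MEM = 0x2a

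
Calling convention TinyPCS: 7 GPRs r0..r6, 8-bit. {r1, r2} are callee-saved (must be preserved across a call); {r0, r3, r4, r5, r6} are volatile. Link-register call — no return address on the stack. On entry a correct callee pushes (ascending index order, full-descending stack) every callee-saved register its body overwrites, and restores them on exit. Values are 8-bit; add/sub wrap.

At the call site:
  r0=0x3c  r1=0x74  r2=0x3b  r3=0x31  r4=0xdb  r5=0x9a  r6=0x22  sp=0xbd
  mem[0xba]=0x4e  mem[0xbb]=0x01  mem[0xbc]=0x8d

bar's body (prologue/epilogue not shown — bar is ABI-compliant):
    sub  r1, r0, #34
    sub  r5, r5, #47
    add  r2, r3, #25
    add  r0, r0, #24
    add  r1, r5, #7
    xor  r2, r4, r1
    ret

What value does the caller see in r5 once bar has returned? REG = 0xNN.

prologue: push r1 → mem[0xbc]=0x74, sp=0xbc
prologue: push r2 → mem[0xbb]=0x3b, sp=0xbb
body[0] sub  r1, r0, #34 → r1=0x1a
body[1] sub  r5, r5, #47 → r5=0x6b
body[2] add  r2, r3, #25 → r2=0x4a
body[3] add  r0, r0, #24 → r0=0x54
body[4] add  r1, r5, #7 → r1=0x72
body[5] xor  r2, r4, r1 → r2=0xa9
epilogue: pop r2=0x3b, sp=0xbc
epilogue: pop r1=0x74, sp=0xbd
r5 is caller-saved → body value

REG = 0x6b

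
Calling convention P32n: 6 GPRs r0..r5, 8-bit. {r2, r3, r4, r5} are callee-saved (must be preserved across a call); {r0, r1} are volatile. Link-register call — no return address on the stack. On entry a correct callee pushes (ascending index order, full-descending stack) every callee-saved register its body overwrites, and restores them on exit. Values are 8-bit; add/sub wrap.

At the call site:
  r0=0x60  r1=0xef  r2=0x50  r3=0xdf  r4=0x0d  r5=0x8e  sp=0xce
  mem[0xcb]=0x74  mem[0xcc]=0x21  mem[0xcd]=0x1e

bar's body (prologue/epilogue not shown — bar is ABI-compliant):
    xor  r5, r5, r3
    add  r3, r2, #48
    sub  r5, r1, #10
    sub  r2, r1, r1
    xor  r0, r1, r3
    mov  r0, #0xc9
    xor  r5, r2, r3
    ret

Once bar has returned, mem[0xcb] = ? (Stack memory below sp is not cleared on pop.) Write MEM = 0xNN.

MEM = 0x8e

prologue: push r2 -> mem[0xcd]=0x50, sp=0xcd
prologue: push r3 -> mem[0xcc]=0xdf, sp=0xcc
prologue: push r5 -> mem[0xcb]=0x8e, sp=0xcb
body[0] xor  r5, r5, r3 -> r5=0x51
body[1] add  r3, r2, #48 -> r3=0x80
body[2] sub  r5, r1, #10 -> r5=0xe5
body[3] sub  r2, r1, r1 -> r2=0x00
body[4] xor  r0, r1, r3 -> r0=0x6f
body[5] mov  r0, #0xc9 -> r0=0xc9
body[6] xor  r5, r2, r3 -> r5=0x80
epilogue: pop r5=0x8e, sp=0xcc
epilogue: pop r3=0xdf, sp=0xcd
epilogue: pop r2=0x50, sp=0xce
prologue pushed ['r2', 'r3', 'r5'] at ['0xcd', '0xcc', '0xcb']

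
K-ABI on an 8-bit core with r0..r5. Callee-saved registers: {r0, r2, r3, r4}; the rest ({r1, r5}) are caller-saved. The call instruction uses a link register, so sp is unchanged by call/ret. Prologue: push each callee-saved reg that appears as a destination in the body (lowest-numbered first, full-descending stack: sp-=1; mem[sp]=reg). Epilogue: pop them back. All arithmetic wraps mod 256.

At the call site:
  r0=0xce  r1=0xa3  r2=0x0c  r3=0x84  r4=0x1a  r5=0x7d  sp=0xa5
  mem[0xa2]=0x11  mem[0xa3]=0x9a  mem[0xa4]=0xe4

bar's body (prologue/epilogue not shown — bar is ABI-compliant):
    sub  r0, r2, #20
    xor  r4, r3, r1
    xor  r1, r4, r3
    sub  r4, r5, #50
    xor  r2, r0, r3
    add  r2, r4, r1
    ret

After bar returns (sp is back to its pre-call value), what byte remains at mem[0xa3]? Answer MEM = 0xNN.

MEM = 0x0c

prologue: push r0 -> mem[0xa4]=0xce, sp=0xa4
prologue: push r2 -> mem[0xa3]=0x0c, sp=0xa3
prologue: push r4 -> mem[0xa2]=0x1a, sp=0xa2
body[0] sub  r0, r2, #20 -> r0=0xf8
body[1] xor  r4, r3, r1 -> r4=0x27
body[2] xor  r1, r4, r3 -> r1=0xa3
body[3] sub  r4, r5, #50 -> r4=0x4b
body[4] xor  r2, r0, r3 -> r2=0x7c
body[5] add  r2, r4, r1 -> r2=0xee
epilogue: pop r4=0x1a, sp=0xa3
epilogue: pop r2=0x0c, sp=0xa4
epilogue: pop r0=0xce, sp=0xa5
prologue pushed ['r0', 'r2', 'r4'] at ['0xa4', '0xa3', '0xa2']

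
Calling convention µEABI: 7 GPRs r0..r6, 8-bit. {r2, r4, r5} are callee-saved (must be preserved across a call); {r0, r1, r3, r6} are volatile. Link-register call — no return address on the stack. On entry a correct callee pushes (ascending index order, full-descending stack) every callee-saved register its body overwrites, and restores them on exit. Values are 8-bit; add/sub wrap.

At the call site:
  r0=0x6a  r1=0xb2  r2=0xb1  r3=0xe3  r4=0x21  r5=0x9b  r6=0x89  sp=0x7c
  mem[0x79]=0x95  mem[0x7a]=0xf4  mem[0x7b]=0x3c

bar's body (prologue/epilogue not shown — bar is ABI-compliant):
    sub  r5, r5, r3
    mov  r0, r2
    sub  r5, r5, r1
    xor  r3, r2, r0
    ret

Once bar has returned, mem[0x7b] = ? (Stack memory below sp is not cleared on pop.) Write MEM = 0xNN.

MEM = 0x9b

prologue: push r5 → mem[0x7b]=0x9b, sp=0x7b
body[0] sub  r5, r5, r3 → r5=0xb8
body[1] mov  r0, r2 → r0=0xb1
body[2] sub  r5, r5, r1 → r5=0x06
body[3] xor  r3, r2, r0 → r3=0x00
epilogue: pop r5=0x9b, sp=0x7c
prologue pushed ['r5'] at ['0x7b']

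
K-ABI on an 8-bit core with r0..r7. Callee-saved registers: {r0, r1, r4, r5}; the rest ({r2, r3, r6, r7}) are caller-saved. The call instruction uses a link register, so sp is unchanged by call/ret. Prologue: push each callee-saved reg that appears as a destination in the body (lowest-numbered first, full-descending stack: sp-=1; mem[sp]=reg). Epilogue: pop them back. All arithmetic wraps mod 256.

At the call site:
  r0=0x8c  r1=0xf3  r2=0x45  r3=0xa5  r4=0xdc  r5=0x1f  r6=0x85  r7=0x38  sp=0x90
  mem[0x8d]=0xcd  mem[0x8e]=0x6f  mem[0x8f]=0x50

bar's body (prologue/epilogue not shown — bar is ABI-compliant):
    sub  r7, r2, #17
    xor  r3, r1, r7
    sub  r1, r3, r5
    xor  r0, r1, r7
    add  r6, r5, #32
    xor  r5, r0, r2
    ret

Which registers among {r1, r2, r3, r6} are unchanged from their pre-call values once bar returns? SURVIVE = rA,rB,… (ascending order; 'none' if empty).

SURVIVE = r1,r2

prologue: push r0 → mem[0x8f]=0x8c, sp=0x8f
prologue: push r1 → mem[0x8e]=0xf3, sp=0x8e
prologue: push r5 → mem[0x8d]=0x1f, sp=0x8d
body[0] sub  r7, r2, #17 → r7=0x34
body[1] xor  r3, r1, r7 → r3=0xc7
body[2] sub  r1, r3, r5 → r1=0xa8
body[3] xor  r0, r1, r7 → r0=0x9c
body[4] add  r6, r5, #32 → r6=0x3f
body[5] xor  r5, r0, r2 → r5=0xd9
epilogue: pop r5=0x1f, sp=0x8e
epilogue: pop r1=0xf3, sp=0x8f
epilogue: pop r0=0x8c, sp=0x90
r1: callee-saved, written=True
r2: caller-saved, written=False
r3: caller-saved, written=True
r6: caller-saved, written=True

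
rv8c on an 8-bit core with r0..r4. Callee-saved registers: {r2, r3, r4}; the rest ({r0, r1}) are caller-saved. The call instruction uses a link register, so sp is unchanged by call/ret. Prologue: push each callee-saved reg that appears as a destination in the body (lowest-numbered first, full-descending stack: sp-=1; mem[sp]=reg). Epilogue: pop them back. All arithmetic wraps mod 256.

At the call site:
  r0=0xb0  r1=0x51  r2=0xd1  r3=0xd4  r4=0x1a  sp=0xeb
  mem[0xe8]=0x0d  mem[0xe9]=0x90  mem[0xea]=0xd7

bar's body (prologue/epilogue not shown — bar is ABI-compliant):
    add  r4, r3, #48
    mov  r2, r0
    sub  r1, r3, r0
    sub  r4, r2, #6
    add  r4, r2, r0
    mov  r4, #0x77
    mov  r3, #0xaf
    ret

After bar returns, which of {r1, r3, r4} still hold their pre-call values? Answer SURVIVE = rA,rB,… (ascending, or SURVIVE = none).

prologue: push r2 -> mem[0xea]=0xd1, sp=0xea
prologue: push r3 -> mem[0xe9]=0xd4, sp=0xe9
prologue: push r4 -> mem[0xe8]=0x1a, sp=0xe8
body[0] add  r4, r3, #48 -> r4=0x04
body[1] mov  r2, r0 -> r2=0xb0
body[2] sub  r1, r3, r0 -> r1=0x24
body[3] sub  r4, r2, #6 -> r4=0xaa
body[4] add  r4, r2, r0 -> r4=0x60
body[5] mov  r4, #0x77 -> r4=0x77
body[6] mov  r3, #0xaf -> r3=0xaf
epilogue: pop r4=0x1a, sp=0xe9
epilogue: pop r3=0xd4, sp=0xea
epilogue: pop r2=0xd1, sp=0xeb
r1: caller-saved, written=True
r3: callee-saved, written=True
r4: callee-saved, written=True

SURVIVE = r3,r4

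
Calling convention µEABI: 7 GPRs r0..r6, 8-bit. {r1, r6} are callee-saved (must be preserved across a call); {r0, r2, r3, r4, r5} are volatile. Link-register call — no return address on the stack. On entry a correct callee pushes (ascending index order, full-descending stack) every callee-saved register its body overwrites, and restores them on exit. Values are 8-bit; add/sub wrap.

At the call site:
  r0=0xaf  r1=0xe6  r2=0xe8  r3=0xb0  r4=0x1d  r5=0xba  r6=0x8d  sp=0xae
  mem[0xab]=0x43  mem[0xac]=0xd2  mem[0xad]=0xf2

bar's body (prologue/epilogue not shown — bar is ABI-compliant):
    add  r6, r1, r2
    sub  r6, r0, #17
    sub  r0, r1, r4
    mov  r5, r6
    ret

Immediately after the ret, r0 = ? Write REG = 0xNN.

prologue: push r6 → mem[0xad]=0x8d, sp=0xad
body[0] add  r6, r1, r2 → r6=0xce
body[1] sub  r6, r0, #17 → r6=0x9e
body[2] sub  r0, r1, r4 → r0=0xc9
body[3] mov  r5, r6 → r5=0x9e
epilogue: pop r6=0x8d, sp=0xae
r0 is caller-saved → body value

REG = 0xc9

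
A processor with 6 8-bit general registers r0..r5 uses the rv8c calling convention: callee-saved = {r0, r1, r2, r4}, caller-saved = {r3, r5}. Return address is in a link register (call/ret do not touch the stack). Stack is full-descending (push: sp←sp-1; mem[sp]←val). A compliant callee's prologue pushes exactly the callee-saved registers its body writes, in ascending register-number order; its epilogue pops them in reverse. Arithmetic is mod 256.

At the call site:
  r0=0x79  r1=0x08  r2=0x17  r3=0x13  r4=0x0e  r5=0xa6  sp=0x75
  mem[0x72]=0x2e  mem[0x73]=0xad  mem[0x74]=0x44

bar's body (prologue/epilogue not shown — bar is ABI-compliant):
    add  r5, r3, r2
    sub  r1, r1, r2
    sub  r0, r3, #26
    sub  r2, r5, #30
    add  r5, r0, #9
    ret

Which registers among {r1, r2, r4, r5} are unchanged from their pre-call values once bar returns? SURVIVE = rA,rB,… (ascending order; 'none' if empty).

prologue: push r0 -> mem[0x74]=0x79, sp=0x74
prologue: push r1 -> mem[0x73]=0x08, sp=0x73
prologue: push r2 -> mem[0x72]=0x17, sp=0x72
body[0] add  r5, r3, r2 -> r5=0x2a
body[1] sub  r1, r1, r2 -> r1=0xf1
body[2] sub  r0, r3, #26 -> r0=0xf9
body[3] sub  r2, r5, #30 -> r2=0x0c
body[4] add  r5, r0, #9 -> r5=0x02
epilogue: pop r2=0x17, sp=0x73
epilogue: pop r1=0x08, sp=0x74
epilogue: pop r0=0x79, sp=0x75
r1: callee-saved, written=True
r2: callee-saved, written=True
r4: callee-saved, written=False
r5: caller-saved, written=True

SURVIVE = r1,r2,r4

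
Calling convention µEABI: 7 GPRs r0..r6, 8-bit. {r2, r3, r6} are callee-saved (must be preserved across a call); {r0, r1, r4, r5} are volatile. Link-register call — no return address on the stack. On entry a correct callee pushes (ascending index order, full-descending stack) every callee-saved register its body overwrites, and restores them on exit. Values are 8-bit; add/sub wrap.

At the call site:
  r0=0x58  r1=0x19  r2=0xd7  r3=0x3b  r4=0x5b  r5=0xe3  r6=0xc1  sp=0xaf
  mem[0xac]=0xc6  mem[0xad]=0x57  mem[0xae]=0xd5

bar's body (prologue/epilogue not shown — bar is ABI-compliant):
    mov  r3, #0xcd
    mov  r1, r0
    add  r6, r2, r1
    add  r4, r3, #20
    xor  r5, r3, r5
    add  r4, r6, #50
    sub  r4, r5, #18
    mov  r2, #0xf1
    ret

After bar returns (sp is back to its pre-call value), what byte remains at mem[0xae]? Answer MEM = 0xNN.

prologue: push r2 → mem[0xae]=0xd7, sp=0xae
prologue: push r3 → mem[0xad]=0x3b, sp=0xad
prologue: push r6 → mem[0xac]=0xc1, sp=0xac
body[0] mov  r3, #0xcd → r3=0xcd
body[1] mov  r1, r0 → r1=0x58
body[2] add  r6, r2, r1 → r6=0x2f
body[3] add  r4, r3, #20 → r4=0xe1
body[4] xor  r5, r3, r5 → r5=0x2e
body[5] add  r4, r6, #50 → r4=0x61
body[6] sub  r4, r5, #18 → r4=0x1c
body[7] mov  r2, #0xf1 → r2=0xf1
epilogue: pop r6=0xc1, sp=0xad
epilogue: pop r3=0x3b, sp=0xae
epilogue: pop r2=0xd7, sp=0xaf
prologue pushed ['r2', 'r3', 'r6'] at ['0xae', '0xad', '0xac']

MEM = 0xd7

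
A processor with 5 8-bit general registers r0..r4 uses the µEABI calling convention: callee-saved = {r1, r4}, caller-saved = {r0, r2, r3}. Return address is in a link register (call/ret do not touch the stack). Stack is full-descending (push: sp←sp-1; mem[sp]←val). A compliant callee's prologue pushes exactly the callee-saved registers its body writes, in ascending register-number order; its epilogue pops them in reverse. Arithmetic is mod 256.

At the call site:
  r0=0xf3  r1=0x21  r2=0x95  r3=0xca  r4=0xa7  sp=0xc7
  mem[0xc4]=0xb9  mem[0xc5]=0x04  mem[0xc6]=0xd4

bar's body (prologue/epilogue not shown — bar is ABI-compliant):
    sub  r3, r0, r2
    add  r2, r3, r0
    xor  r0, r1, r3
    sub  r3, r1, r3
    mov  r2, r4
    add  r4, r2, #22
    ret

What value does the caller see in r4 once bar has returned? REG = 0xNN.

REG = 0xa7

prologue: push r4 -> mem[0xc6]=0xa7, sp=0xc6
body[0] sub  r3, r0, r2 -> r3=0x5e
body[1] add  r2, r3, r0 -> r2=0x51
body[2] xor  r0, r1, r3 -> r0=0x7f
body[3] sub  r3, r1, r3 -> r3=0xc3
body[4] mov  r2, r4 -> r2=0xa7
body[5] add  r4, r2, #22 -> r4=0xbd
epilogue: pop r4=0xa7, sp=0xc7
r4 is callee-saved -> restored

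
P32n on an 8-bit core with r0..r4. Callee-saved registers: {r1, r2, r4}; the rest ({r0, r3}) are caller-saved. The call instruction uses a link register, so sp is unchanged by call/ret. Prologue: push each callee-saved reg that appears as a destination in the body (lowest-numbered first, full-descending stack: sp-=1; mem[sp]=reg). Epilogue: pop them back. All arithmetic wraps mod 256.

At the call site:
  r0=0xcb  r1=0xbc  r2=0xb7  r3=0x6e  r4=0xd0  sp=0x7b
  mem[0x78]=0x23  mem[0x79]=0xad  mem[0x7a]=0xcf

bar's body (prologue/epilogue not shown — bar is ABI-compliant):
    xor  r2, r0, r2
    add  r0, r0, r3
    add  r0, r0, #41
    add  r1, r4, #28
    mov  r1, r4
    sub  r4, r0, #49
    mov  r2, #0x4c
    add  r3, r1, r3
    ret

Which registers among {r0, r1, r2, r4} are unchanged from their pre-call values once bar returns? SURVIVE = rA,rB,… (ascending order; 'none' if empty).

prologue: push r1 -> mem[0x7a]=0xbc, sp=0x7a
prologue: push r2 -> mem[0x79]=0xb7, sp=0x79
prologue: push r4 -> mem[0x78]=0xd0, sp=0x78
body[0] xor  r2, r0, r2 -> r2=0x7c
body[1] add  r0, r0, r3 -> r0=0x39
body[2] add  r0, r0, #41 -> r0=0x62
body[3] add  r1, r4, #28 -> r1=0xec
body[4] mov  r1, r4 -> r1=0xd0
body[5] sub  r4, r0, #49 -> r4=0x31
body[6] mov  r2, #0x4c -> r2=0x4c
body[7] add  r3, r1, r3 -> r3=0x3e
epilogue: pop r4=0xd0, sp=0x79
epilogue: pop r2=0xb7, sp=0x7a
epilogue: pop r1=0xbc, sp=0x7b
r0: caller-saved, written=True
r1: callee-saved, written=True
r2: callee-saved, written=True
r4: callee-saved, written=True

SURVIVE = r1,r2,r4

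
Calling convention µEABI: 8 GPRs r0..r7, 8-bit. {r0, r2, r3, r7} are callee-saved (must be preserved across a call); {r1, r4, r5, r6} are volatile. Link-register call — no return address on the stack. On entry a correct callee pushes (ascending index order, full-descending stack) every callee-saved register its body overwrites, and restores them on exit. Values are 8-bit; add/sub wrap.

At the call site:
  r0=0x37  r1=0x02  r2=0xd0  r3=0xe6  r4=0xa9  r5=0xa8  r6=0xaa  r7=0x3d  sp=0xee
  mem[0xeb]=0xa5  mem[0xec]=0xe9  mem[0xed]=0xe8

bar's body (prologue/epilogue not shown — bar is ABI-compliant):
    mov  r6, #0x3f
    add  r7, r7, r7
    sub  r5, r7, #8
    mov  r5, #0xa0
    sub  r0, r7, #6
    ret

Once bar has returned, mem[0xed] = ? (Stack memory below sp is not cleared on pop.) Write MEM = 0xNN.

MEM = 0x37

prologue: push r0 -> mem[0xed]=0x37, sp=0xed
prologue: push r7 -> mem[0xec]=0x3d, sp=0xec
body[0] mov  r6, #0x3f -> r6=0x3f
body[1] add  r7, r7, r7 -> r7=0x7a
body[2] sub  r5, r7, #8 -> r5=0x72
body[3] mov  r5, #0xa0 -> r5=0xa0
body[4] sub  r0, r7, #6 -> r0=0x74
epilogue: pop r7=0x3d, sp=0xed
epilogue: pop r0=0x37, sp=0xee
prologue pushed ['r0', 'r7'] at ['0xed', '0xec']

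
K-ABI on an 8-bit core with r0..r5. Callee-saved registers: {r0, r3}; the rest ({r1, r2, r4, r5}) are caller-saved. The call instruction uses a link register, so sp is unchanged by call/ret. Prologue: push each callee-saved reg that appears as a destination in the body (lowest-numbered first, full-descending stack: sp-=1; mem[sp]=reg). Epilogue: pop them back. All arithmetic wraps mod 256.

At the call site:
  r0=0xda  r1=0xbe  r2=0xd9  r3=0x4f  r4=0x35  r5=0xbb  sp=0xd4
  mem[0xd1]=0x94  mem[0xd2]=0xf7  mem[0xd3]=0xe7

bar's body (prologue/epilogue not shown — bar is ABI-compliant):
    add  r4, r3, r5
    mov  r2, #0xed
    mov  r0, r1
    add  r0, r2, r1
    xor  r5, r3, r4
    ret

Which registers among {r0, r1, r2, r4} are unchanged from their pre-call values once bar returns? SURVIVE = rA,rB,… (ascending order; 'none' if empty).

SURVIVE = r0,r1

prologue: push r0 → mem[0xd3]=0xda, sp=0xd3
body[0] add  r4, r3, r5 → r4=0x0a
body[1] mov  r2, #0xed → r2=0xed
body[2] mov  r0, r1 → r0=0xbe
body[3] add  r0, r2, r1 → r0=0xab
body[4] xor  r5, r3, r4 → r5=0x45
epilogue: pop r0=0xda, sp=0xd4
r0: callee-saved, written=True
r1: caller-saved, written=False
r2: caller-saved, written=True
r4: caller-saved, written=True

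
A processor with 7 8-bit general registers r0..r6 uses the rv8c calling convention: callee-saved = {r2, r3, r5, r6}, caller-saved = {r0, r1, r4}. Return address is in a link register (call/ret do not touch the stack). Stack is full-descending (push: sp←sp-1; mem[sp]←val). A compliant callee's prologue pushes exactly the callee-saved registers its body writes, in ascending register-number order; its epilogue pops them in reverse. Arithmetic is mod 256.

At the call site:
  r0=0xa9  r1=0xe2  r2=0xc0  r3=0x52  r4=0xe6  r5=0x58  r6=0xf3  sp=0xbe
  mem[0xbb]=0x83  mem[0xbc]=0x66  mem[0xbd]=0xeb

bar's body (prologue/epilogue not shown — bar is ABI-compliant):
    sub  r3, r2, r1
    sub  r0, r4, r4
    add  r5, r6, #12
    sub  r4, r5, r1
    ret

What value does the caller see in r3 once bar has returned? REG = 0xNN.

prologue: push r3 → mem[0xbd]=0x52, sp=0xbd
prologue: push r5 → mem[0xbc]=0x58, sp=0xbc
body[0] sub  r3, r2, r1 → r3=0xde
body[1] sub  r0, r4, r4 → r0=0x00
body[2] add  r5, r6, #12 → r5=0xff
body[3] sub  r4, r5, r1 → r4=0x1d
epilogue: pop r5=0x58, sp=0xbd
epilogue: pop r3=0x52, sp=0xbe
r3 is callee-saved → restored

REG = 0x52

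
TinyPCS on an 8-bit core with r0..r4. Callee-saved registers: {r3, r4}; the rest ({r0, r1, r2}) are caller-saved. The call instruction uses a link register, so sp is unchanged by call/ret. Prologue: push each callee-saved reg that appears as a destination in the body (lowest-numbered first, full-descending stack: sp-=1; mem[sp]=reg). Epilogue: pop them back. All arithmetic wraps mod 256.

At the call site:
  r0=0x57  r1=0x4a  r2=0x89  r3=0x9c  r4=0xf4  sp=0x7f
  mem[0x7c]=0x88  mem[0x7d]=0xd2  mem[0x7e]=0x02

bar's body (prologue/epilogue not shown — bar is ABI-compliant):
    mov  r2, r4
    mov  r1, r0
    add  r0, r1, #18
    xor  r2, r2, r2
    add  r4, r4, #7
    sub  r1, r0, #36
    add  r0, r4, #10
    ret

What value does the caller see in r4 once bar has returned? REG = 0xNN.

prologue: push r4 → mem[0x7e]=0xf4, sp=0x7e
body[0] mov  r2, r4 → r2=0xf4
body[1] mov  r1, r0 → r1=0x57
body[2] add  r0, r1, #18 → r0=0x69
body[3] xor  r2, r2, r2 → r2=0x00
body[4] add  r4, r4, #7 → r4=0xfb
body[5] sub  r1, r0, #36 → r1=0x45
body[6] add  r0, r4, #10 → r0=0x05
epilogue: pop r4=0xf4, sp=0x7f
r4 is callee-saved → restored

REG = 0xf4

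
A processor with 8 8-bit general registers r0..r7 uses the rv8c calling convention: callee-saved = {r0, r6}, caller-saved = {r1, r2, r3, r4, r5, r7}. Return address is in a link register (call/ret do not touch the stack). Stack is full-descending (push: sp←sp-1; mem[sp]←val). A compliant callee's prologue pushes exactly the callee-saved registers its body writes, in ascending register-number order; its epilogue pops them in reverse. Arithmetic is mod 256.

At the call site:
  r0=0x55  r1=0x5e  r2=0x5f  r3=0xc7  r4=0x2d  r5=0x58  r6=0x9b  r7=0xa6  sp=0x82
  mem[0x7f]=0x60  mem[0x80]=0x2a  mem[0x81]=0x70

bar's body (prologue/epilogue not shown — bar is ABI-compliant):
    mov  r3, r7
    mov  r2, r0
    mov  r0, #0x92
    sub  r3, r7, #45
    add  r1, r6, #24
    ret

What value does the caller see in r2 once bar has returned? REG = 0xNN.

REG = 0x55

prologue: push r0 → mem[0x81]=0x55, sp=0x81
body[0] mov  r3, r7 → r3=0xa6
body[1] mov  r2, r0 → r2=0x55
body[2] mov  r0, #0x92 → r0=0x92
body[3] sub  r3, r7, #45 → r3=0x79
body[4] add  r1, r6, #24 → r1=0xb3
epilogue: pop r0=0x55, sp=0x82
r2 is caller-saved → body value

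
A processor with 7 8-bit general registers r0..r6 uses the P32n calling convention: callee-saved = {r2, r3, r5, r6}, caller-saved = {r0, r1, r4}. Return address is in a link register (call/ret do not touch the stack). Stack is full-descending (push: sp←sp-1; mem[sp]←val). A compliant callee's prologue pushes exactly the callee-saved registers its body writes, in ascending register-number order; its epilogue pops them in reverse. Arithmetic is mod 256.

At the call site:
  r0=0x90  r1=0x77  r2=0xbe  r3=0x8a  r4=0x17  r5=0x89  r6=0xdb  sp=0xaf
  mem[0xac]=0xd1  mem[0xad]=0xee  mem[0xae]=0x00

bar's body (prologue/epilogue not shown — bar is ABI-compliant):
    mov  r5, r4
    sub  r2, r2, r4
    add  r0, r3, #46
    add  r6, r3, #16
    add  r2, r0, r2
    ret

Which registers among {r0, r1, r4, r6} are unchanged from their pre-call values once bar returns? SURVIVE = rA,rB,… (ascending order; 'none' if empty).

prologue: push r2 → mem[0xae]=0xbe, sp=0xae
prologue: push r5 → mem[0xad]=0x89, sp=0xad
prologue: push r6 → mem[0xac]=0xdb, sp=0xac
body[0] mov  r5, r4 → r5=0x17
body[1] sub  r2, r2, r4 → r2=0xa7
body[2] add  r0, r3, #46 → r0=0xb8
body[3] add  r6, r3, #16 → r6=0x9a
body[4] add  r2, r0, r2 → r2=0x5f
epilogue: pop r6=0xdb, sp=0xad
epilogue: pop r5=0x89, sp=0xae
epilogue: pop r2=0xbe, sp=0xaf
r0: caller-saved, written=True
r1: caller-saved, written=False
r4: caller-saved, written=False
r6: callee-saved, written=True

SURVIVE = r1,r4,r6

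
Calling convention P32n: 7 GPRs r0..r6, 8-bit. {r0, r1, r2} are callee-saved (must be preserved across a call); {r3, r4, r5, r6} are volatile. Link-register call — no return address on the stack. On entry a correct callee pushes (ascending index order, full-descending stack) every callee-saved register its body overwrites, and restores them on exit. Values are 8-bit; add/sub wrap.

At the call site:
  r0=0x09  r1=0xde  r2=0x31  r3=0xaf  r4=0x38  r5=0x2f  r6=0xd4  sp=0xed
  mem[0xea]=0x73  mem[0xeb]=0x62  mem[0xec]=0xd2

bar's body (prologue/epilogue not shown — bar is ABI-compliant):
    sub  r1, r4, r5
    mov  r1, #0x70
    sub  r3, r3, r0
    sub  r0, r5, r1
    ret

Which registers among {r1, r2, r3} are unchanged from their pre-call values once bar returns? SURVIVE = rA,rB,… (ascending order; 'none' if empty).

prologue: push r0 -> mem[0xec]=0x09, sp=0xec
prologue: push r1 -> mem[0xeb]=0xde, sp=0xeb
body[0] sub  r1, r4, r5 -> r1=0x09
body[1] mov  r1, #0x70 -> r1=0x70
body[2] sub  r3, r3, r0 -> r3=0xa6
body[3] sub  r0, r5, r1 -> r0=0xbf
epilogue: pop r1=0xde, sp=0xec
epilogue: pop r0=0x09, sp=0xed
r1: callee-saved, written=True
r2: callee-saved, written=False
r3: caller-saved, written=True

SURVIVE = r1,r2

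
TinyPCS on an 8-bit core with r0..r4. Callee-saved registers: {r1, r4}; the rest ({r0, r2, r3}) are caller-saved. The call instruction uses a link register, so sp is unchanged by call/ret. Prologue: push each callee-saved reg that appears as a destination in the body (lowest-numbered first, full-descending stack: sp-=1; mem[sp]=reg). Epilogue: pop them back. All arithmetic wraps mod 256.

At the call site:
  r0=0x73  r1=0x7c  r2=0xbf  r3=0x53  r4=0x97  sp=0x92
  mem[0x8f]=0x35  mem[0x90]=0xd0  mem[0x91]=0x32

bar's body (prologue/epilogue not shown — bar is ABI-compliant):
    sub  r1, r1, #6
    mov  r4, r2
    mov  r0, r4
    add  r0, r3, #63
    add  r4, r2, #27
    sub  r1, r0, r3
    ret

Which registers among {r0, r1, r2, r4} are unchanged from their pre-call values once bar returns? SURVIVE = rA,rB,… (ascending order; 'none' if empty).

SURVIVE = r1,r2,r4

prologue: push r1 → mem[0x91]=0x7c, sp=0x91
prologue: push r4 → mem[0x90]=0x97, sp=0x90
body[0] sub  r1, r1, #6 → r1=0x76
body[1] mov  r4, r2 → r4=0xbf
body[2] mov  r0, r4 → r0=0xbf
body[3] add  r0, r3, #63 → r0=0x92
body[4] add  r4, r2, #27 → r4=0xda
body[5] sub  r1, r0, r3 → r1=0x3f
epilogue: pop r4=0x97, sp=0x91
epilogue: pop r1=0x7c, sp=0x92
r0: caller-saved, written=True
r1: callee-saved, written=True
r2: caller-saved, written=False
r4: callee-saved, written=True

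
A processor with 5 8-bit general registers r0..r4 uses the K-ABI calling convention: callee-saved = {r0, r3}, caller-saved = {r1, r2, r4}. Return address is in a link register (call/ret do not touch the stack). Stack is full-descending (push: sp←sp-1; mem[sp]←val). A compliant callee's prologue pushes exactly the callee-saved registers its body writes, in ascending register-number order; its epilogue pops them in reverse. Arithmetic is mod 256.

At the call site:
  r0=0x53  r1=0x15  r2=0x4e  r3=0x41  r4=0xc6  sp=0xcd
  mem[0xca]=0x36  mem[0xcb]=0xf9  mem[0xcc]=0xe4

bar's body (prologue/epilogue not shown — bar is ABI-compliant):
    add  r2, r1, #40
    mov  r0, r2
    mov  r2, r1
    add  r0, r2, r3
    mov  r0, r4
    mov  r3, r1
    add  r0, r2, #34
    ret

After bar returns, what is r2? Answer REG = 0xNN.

REG = 0x15

prologue: push r0 → mem[0xcc]=0x53, sp=0xcc
prologue: push r3 → mem[0xcb]=0x41, sp=0xcb
body[0] add  r2, r1, #40 → r2=0x3d
body[1] mov  r0, r2 → r0=0x3d
body[2] mov  r2, r1 → r2=0x15
body[3] add  r0, r2, r3 → r0=0x56
body[4] mov  r0, r4 → r0=0xc6
body[5] mov  r3, r1 → r3=0x15
body[6] add  r0, r2, #34 → r0=0x37
epilogue: pop r3=0x41, sp=0xcc
epilogue: pop r0=0x53, sp=0xcd
r2 is caller-saved → body value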